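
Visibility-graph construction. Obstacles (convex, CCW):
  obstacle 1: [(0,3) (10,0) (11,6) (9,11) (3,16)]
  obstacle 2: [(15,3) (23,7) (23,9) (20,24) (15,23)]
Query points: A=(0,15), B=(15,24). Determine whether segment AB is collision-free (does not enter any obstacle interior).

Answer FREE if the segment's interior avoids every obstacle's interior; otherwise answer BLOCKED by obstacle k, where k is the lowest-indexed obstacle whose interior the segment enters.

Obstacle 1 [(0,3) (10,0) (11,6) (9,11) (3,16)]:
  edge (0,3)–(10,0): clear
  edge (10,0)–(11,6): clear
  edge (11,6)–(9,11): clear
  edge (9,11)–(3,16): clear
  edge (3,16)–(0,3): clear
  midpoint (15/2,39/2) outside
  → clear
Obstacle 2 [(15,3) (23,7) (23,9) (20,24) (15,23)]:
  edge (15,3)–(23,7): clear
  edge (23,7)–(23,9): clear
  edge (23,9)–(20,24): clear
  edge (20,24)–(15,23): clear
  edge (15,23)–(15,3): clear
  midpoint (15/2,39/2) outside
  → clear

FREE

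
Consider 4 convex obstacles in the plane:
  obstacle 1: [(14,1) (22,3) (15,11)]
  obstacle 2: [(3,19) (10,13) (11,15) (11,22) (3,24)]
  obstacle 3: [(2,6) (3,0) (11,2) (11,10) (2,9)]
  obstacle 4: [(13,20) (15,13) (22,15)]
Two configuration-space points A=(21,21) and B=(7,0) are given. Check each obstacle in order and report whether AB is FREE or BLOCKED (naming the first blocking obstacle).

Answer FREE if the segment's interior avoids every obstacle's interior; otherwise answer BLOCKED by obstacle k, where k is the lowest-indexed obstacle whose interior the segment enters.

Obstacle 1 [(14,1) (22,3) (15,11)]:
  edge (14,1)–(22,3): clear
  edge (22,3)–(15,11): clear
  edge (15,11)–(14,1): clear
  midpoint (14,21/2) outside
  → clear
Obstacle 2 [(3,19) (10,13) (11,15) (11,22) (3,24)]:
  edge (3,19)–(10,13): clear
  edge (10,13)–(11,15): clear
  edge (11,15)–(11,22): clear
  edge (11,22)–(3,24): clear
  edge (3,24)–(3,19): clear
  midpoint (14,21/2) outside
  → clear
Obstacle 3 [(2,6) (3,0) (11,2) (11,10) (2,9)]:
  edge (2,6)–(3,0): clear
  edge (3,0)–(11,2): crosses AB
  edge (11,2)–(11,10): crosses AB
  edge (11,10)–(2,9): clear
  edge (2,9)–(2,6): clear
  → BLOCKED
Obstacle 4 [(13,20) (15,13) (22,15)]:
  edge (13,20)–(15,13): clear
  edge (15,13)–(22,15): crosses AB
  edge (22,15)–(13,20): crosses AB
  → BLOCKED

BLOCKED by obstacle 3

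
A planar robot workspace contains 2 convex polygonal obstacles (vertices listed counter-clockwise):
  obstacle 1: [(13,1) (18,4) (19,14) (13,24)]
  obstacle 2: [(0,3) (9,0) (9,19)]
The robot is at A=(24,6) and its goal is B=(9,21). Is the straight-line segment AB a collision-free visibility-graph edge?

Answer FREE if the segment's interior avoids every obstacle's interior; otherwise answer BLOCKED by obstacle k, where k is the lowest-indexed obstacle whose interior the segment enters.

Obstacle 1 [(13,1) (18,4) (19,14) (13,24)]:
  edge (13,1)–(18,4): clear
  edge (18,4)–(19,14): crosses AB
  edge (19,14)–(13,24): clear
  edge (13,24)–(13,1): crosses AB
  → BLOCKED
Obstacle 2 [(0,3) (9,0) (9,19)]:
  edge (0,3)–(9,0): clear
  edge (9,0)–(9,19): clear
  edge (9,19)–(0,3): clear
  midpoint (33/2,27/2) outside
  → clear

BLOCKED by obstacle 1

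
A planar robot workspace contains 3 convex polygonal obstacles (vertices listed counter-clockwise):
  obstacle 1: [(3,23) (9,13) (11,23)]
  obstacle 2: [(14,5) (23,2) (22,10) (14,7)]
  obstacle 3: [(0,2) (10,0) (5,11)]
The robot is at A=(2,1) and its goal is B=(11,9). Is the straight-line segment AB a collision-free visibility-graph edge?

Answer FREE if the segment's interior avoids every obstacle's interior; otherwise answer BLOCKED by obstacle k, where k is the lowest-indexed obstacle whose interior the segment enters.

BLOCKED by obstacle 3

Obstacle 1 [(3,23) (9,13) (11,23)]:
  edge (3,23)–(9,13): clear
  edge (9,13)–(11,23): clear
  edge (11,23)–(3,23): clear
  midpoint (13/2,5) outside
  → clear
Obstacle 2 [(14,5) (23,2) (22,10) (14,7)]:
  edge (14,5)–(23,2): clear
  edge (23,2)–(22,10): clear
  edge (22,10)–(14,7): clear
  edge (14,7)–(14,5): clear
  midpoint (13/2,5) outside
  → clear
Obstacle 3 [(0,2) (10,0) (5,11)]:
  edge (0,2)–(10,0): crosses AB
  edge (10,0)–(5,11): crosses AB
  edge (5,11)–(0,2): clear
  → BLOCKED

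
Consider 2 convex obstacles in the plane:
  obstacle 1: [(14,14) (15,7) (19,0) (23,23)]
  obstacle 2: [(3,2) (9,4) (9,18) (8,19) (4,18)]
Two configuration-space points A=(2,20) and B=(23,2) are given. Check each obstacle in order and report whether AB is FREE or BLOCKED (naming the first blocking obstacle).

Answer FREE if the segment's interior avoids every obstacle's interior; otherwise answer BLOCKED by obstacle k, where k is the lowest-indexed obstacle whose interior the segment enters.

BLOCKED by obstacle 1

Obstacle 1 [(14,14) (15,7) (19,0) (23,23)]:
  edge (14,14)–(15,7): crosses AB
  edge (15,7)–(19,0): clear
  edge (19,0)–(23,23): crosses AB
  edge (23,23)–(14,14): clear
  → BLOCKED
Obstacle 2 [(3,2) (9,4) (9,18) (8,19) (4,18)]:
  edge (3,2)–(9,4): clear
  edge (9,4)–(9,18): crosses AB
  edge (9,18)–(8,19): clear
  edge (8,19)–(4,18): crosses AB
  edge (4,18)–(3,2): clear
  → BLOCKED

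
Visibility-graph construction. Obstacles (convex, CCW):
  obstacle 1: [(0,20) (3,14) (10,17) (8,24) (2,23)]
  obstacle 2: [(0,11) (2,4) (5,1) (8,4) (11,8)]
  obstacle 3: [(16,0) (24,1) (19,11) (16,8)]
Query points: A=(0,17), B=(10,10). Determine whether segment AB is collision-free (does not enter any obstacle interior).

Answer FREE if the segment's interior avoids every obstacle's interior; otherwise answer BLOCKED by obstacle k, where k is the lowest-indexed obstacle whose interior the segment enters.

BLOCKED by obstacle 1

Obstacle 1 [(0,20) (3,14) (10,17) (8,24) (2,23)]:
  edge (0,20)–(3,14): crosses AB
  edge (3,14)–(10,17): crosses AB
  edge (10,17)–(8,24): clear
  edge (8,24)–(2,23): clear
  edge (2,23)–(0,20): clear
  → BLOCKED
Obstacle 2 [(0,11) (2,4) (5,1) (8,4) (11,8)]:
  edge (0,11)–(2,4): clear
  edge (2,4)–(5,1): clear
  edge (5,1)–(8,4): clear
  edge (8,4)–(11,8): clear
  edge (11,8)–(0,11): clear
  midpoint (5,27/2) outside
  → clear
Obstacle 3 [(16,0) (24,1) (19,11) (16,8)]:
  edge (16,0)–(24,1): clear
  edge (24,1)–(19,11): clear
  edge (19,11)–(16,8): clear
  edge (16,8)–(16,0): clear
  midpoint (5,27/2) outside
  → clear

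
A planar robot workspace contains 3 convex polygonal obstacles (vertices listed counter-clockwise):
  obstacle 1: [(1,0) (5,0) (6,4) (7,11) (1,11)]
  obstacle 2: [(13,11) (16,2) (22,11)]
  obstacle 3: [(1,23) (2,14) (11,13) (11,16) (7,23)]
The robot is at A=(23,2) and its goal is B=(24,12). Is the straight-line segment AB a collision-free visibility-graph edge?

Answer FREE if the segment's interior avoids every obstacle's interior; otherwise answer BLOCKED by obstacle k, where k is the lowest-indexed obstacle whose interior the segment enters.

Obstacle 1 [(1,0) (5,0) (6,4) (7,11) (1,11)]:
  edge (1,0)–(5,0): clear
  edge (5,0)–(6,4): clear
  edge (6,4)–(7,11): clear
  edge (7,11)–(1,11): clear
  edge (1,11)–(1,0): clear
  midpoint (47/2,7) outside
  → clear
Obstacle 2 [(13,11) (16,2) (22,11)]:
  edge (13,11)–(16,2): clear
  edge (16,2)–(22,11): clear
  edge (22,11)–(13,11): clear
  midpoint (47/2,7) outside
  → clear
Obstacle 3 [(1,23) (2,14) (11,13) (11,16) (7,23)]:
  edge (1,23)–(2,14): clear
  edge (2,14)–(11,13): clear
  edge (11,13)–(11,16): clear
  edge (11,16)–(7,23): clear
  edge (7,23)–(1,23): clear
  midpoint (47/2,7) outside
  → clear

FREE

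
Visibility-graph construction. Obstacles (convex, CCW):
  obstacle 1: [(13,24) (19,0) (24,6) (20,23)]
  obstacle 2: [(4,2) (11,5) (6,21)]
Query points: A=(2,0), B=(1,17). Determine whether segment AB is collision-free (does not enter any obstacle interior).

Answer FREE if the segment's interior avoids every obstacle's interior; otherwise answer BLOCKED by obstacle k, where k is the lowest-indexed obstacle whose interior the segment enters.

Obstacle 1 [(13,24) (19,0) (24,6) (20,23)]:
  edge (13,24)–(19,0): clear
  edge (19,0)–(24,6): clear
  edge (24,6)–(20,23): clear
  edge (20,23)–(13,24): clear
  midpoint (3/2,17/2) outside
  → clear
Obstacle 2 [(4,2) (11,5) (6,21)]:
  edge (4,2)–(11,5): clear
  edge (11,5)–(6,21): clear
  edge (6,21)–(4,2): clear
  midpoint (3/2,17/2) outside
  → clear

FREE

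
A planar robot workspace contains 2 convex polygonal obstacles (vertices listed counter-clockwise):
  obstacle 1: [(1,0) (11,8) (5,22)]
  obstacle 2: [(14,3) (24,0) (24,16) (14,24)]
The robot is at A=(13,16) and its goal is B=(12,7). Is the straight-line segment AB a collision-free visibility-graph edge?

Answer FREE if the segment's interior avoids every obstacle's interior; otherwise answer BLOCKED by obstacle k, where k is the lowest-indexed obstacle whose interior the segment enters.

FREE

Obstacle 1 [(1,0) (11,8) (5,22)]:
  edge (1,0)–(11,8): clear
  edge (11,8)–(5,22): clear
  edge (5,22)–(1,0): clear
  midpoint (25/2,23/2) outside
  → clear
Obstacle 2 [(14,3) (24,0) (24,16) (14,24)]:
  edge (14,3)–(24,0): clear
  edge (24,0)–(24,16): clear
  edge (24,16)–(14,24): clear
  edge (14,24)–(14,3): clear
  midpoint (25/2,23/2) outside
  → clear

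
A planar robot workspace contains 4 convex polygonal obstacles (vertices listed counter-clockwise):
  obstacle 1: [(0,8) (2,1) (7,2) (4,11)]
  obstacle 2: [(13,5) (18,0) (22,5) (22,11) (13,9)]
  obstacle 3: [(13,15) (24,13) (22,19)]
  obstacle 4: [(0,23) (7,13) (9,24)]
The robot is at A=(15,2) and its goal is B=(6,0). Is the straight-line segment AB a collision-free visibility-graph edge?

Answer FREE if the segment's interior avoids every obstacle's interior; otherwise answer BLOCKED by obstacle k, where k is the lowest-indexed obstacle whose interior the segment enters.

Obstacle 1 [(0,8) (2,1) (7,2) (4,11)]:
  edge (0,8)–(2,1): clear
  edge (2,1)–(7,2): clear
  edge (7,2)–(4,11): clear
  edge (4,11)–(0,8): clear
  midpoint (21/2,1) outside
  → clear
Obstacle 2 [(13,5) (18,0) (22,5) (22,11) (13,9)]:
  edge (13,5)–(18,0): clear
  edge (18,0)–(22,5): clear
  edge (22,5)–(22,11): clear
  edge (22,11)–(13,9): clear
  edge (13,9)–(13,5): clear
  midpoint (21/2,1) outside
  → clear
Obstacle 3 [(13,15) (24,13) (22,19)]:
  edge (13,15)–(24,13): clear
  edge (24,13)–(22,19): clear
  edge (22,19)–(13,15): clear
  midpoint (21/2,1) outside
  → clear
Obstacle 4 [(0,23) (7,13) (9,24)]:
  edge (0,23)–(7,13): clear
  edge (7,13)–(9,24): clear
  edge (9,24)–(0,23): clear
  midpoint (21/2,1) outside
  → clear

FREE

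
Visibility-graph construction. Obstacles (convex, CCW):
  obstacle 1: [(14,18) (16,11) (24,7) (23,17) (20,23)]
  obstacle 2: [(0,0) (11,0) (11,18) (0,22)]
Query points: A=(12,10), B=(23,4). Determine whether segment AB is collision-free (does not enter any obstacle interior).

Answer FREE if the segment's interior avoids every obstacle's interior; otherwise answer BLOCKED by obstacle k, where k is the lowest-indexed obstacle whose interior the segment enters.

Obstacle 1 [(14,18) (16,11) (24,7) (23,17) (20,23)]:
  edge (14,18)–(16,11): clear
  edge (16,11)–(24,7): clear
  edge (24,7)–(23,17): clear
  edge (23,17)–(20,23): clear
  edge (20,23)–(14,18): clear
  midpoint (35/2,7) outside
  → clear
Obstacle 2 [(0,0) (11,0) (11,18) (0,22)]:
  edge (0,0)–(11,0): clear
  edge (11,0)–(11,18): clear
  edge (11,18)–(0,22): clear
  edge (0,22)–(0,0): clear
  midpoint (35/2,7) outside
  → clear

FREE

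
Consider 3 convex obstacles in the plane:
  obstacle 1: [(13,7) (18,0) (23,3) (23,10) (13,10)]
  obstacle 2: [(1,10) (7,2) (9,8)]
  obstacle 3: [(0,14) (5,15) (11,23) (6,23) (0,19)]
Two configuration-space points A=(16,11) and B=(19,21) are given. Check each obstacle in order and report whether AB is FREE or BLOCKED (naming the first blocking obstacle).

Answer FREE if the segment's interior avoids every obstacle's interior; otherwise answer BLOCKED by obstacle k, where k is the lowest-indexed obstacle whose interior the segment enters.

Obstacle 1 [(13,7) (18,0) (23,3) (23,10) (13,10)]:
  edge (13,7)–(18,0): clear
  edge (18,0)–(23,3): clear
  edge (23,3)–(23,10): clear
  edge (23,10)–(13,10): clear
  edge (13,10)–(13,7): clear
  midpoint (35/2,16) outside
  → clear
Obstacle 2 [(1,10) (7,2) (9,8)]:
  edge (1,10)–(7,2): clear
  edge (7,2)–(9,8): clear
  edge (9,8)–(1,10): clear
  midpoint (35/2,16) outside
  → clear
Obstacle 3 [(0,14) (5,15) (11,23) (6,23) (0,19)]:
  edge (0,14)–(5,15): clear
  edge (5,15)–(11,23): clear
  edge (11,23)–(6,23): clear
  edge (6,23)–(0,19): clear
  edge (0,19)–(0,14): clear
  midpoint (35/2,16) outside
  → clear

FREE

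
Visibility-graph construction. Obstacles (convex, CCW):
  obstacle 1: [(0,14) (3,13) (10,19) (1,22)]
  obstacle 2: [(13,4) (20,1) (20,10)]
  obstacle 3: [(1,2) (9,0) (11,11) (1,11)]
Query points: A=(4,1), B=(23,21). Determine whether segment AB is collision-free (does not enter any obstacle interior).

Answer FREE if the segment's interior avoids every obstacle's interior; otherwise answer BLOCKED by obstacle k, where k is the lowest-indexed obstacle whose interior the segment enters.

BLOCKED by obstacle 3

Obstacle 1 [(0,14) (3,13) (10,19) (1,22)]:
  edge (0,14)–(3,13): clear
  edge (3,13)–(10,19): clear
  edge (10,19)–(1,22): clear
  edge (1,22)–(0,14): clear
  midpoint (27/2,11) outside
  → clear
Obstacle 2 [(13,4) (20,1) (20,10)]:
  edge (13,4)–(20,1): clear
  edge (20,1)–(20,10): clear
  edge (20,10)–(13,4): clear
  midpoint (27/2,11) outside
  → clear
Obstacle 3 [(1,2) (9,0) (11,11) (1,11)]:
  edge (1,2)–(9,0): crosses AB
  edge (9,0)–(11,11): crosses AB
  edge (11,11)–(1,11): clear
  edge (1,11)–(1,2): clear
  → BLOCKED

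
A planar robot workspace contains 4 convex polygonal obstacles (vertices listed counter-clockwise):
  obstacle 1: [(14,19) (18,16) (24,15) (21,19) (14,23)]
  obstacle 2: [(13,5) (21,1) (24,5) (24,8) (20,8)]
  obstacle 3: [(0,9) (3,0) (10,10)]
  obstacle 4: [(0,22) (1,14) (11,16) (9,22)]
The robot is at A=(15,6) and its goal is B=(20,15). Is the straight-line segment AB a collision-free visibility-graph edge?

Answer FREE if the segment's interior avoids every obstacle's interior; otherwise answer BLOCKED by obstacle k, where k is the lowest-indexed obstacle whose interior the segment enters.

Obstacle 1 [(14,19) (18,16) (24,15) (21,19) (14,23)]:
  edge (14,19)–(18,16): clear
  edge (18,16)–(24,15): clear
  edge (24,15)–(21,19): clear
  edge (21,19)–(14,23): clear
  edge (14,23)–(14,19): clear
  midpoint (35/2,21/2) outside
  → clear
Obstacle 2 [(13,5) (21,1) (24,5) (24,8) (20,8)]:
  edge (13,5)–(21,1): clear
  edge (21,1)–(24,5): clear
  edge (24,5)–(24,8): clear
  edge (24,8)–(20,8): clear
  edge (20,8)–(13,5): clear
  midpoint (35/2,21/2) outside
  → clear
Obstacle 3 [(0,9) (3,0) (10,10)]:
  edge (0,9)–(3,0): clear
  edge (3,0)–(10,10): clear
  edge (10,10)–(0,9): clear
  midpoint (35/2,21/2) outside
  → clear
Obstacle 4 [(0,22) (1,14) (11,16) (9,22)]:
  edge (0,22)–(1,14): clear
  edge (1,14)–(11,16): clear
  edge (11,16)–(9,22): clear
  edge (9,22)–(0,22): clear
  midpoint (35/2,21/2) outside
  → clear

FREE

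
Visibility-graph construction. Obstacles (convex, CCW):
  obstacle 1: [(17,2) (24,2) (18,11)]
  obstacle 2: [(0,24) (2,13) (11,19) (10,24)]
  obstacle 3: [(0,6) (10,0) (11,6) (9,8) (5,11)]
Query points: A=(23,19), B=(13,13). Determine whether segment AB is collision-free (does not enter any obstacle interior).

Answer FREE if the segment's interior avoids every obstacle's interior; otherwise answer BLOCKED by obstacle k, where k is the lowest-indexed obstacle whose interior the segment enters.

FREE

Obstacle 1 [(17,2) (24,2) (18,11)]:
  edge (17,2)–(24,2): clear
  edge (24,2)–(18,11): clear
  edge (18,11)–(17,2): clear
  midpoint (18,16) outside
  → clear
Obstacle 2 [(0,24) (2,13) (11,19) (10,24)]:
  edge (0,24)–(2,13): clear
  edge (2,13)–(11,19): clear
  edge (11,19)–(10,24): clear
  edge (10,24)–(0,24): clear
  midpoint (18,16) outside
  → clear
Obstacle 3 [(0,6) (10,0) (11,6) (9,8) (5,11)]:
  edge (0,6)–(10,0): clear
  edge (10,0)–(11,6): clear
  edge (11,6)–(9,8): clear
  edge (9,8)–(5,11): clear
  edge (5,11)–(0,6): clear
  midpoint (18,16) outside
  → clear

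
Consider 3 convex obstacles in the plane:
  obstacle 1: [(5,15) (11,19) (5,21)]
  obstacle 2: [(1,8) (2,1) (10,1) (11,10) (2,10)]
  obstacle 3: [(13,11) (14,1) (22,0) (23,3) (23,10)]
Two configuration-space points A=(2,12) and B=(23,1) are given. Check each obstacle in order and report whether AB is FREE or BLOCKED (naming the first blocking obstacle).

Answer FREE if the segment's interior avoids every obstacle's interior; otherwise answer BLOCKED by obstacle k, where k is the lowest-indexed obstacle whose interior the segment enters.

Obstacle 1 [(5,15) (11,19) (5,21)]:
  edge (5,15)–(11,19): clear
  edge (11,19)–(5,21): clear
  edge (5,21)–(5,15): clear
  midpoint (25/2,13/2) outside
  → clear
Obstacle 2 [(1,8) (2,1) (10,1) (11,10) (2,10)]:
  edge (1,8)–(2,1): clear
  edge (2,1)–(10,1): clear
  edge (10,1)–(11,10): crosses AB
  edge (11,10)–(2,10): crosses AB
  edge (2,10)–(1,8): clear
  → BLOCKED
Obstacle 3 [(13,11) (14,1) (22,0) (23,3) (23,10)]:
  edge (13,11)–(14,1): crosses AB
  edge (14,1)–(22,0): clear
  edge (22,0)–(23,3): crosses AB
  edge (23,3)–(23,10): clear
  edge (23,10)–(13,11): clear
  → BLOCKED

BLOCKED by obstacle 2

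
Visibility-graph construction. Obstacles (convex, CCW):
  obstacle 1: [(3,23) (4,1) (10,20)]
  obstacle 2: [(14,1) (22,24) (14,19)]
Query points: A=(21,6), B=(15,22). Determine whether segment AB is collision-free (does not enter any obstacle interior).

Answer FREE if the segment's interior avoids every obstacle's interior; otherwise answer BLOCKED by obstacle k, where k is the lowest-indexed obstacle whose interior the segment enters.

Obstacle 1 [(3,23) (4,1) (10,20)]:
  edge (3,23)–(4,1): clear
  edge (4,1)–(10,20): clear
  edge (10,20)–(3,23): clear
  midpoint (18,14) outside
  → clear
Obstacle 2 [(14,1) (22,24) (14,19)]:
  edge (14,1)–(22,24): crosses AB
  edge (22,24)–(14,19): crosses AB
  edge (14,19)–(14,1): clear
  → BLOCKED

BLOCKED by obstacle 2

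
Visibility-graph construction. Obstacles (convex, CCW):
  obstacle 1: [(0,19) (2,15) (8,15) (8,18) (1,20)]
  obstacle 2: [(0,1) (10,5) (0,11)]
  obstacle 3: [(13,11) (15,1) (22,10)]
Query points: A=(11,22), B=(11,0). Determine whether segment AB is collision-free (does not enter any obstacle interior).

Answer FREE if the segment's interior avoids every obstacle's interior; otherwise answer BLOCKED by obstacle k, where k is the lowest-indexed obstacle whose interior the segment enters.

FREE

Obstacle 1 [(0,19) (2,15) (8,15) (8,18) (1,20)]:
  edge (0,19)–(2,15): clear
  edge (2,15)–(8,15): clear
  edge (8,15)–(8,18): clear
  edge (8,18)–(1,20): clear
  edge (1,20)–(0,19): clear
  midpoint (11,11) outside
  → clear
Obstacle 2 [(0,1) (10,5) (0,11)]:
  edge (0,1)–(10,5): clear
  edge (10,5)–(0,11): clear
  edge (0,11)–(0,1): clear
  midpoint (11,11) outside
  → clear
Obstacle 3 [(13,11) (15,1) (22,10)]:
  edge (13,11)–(15,1): clear
  edge (15,1)–(22,10): clear
  edge (22,10)–(13,11): clear
  midpoint (11,11) outside
  → clear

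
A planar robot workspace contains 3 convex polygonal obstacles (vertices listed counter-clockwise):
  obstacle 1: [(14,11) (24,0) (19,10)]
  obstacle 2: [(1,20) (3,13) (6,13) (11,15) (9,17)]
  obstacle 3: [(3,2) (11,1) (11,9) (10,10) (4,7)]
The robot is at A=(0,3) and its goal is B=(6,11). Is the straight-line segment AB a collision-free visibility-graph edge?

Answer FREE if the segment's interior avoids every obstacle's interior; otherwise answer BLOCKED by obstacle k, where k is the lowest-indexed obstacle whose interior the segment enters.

Obstacle 1 [(14,11) (24,0) (19,10)]:
  edge (14,11)–(24,0): clear
  edge (24,0)–(19,10): clear
  edge (19,10)–(14,11): clear
  midpoint (3,7) outside
  → clear
Obstacle 2 [(1,20) (3,13) (6,13) (11,15) (9,17)]:
  edge (1,20)–(3,13): clear
  edge (3,13)–(6,13): clear
  edge (6,13)–(11,15): clear
  edge (11,15)–(9,17): clear
  edge (9,17)–(1,20): clear
  midpoint (3,7) outside
  → clear
Obstacle 3 [(3,2) (11,1) (11,9) (10,10) (4,7)]:
  edge (3,2)–(11,1): clear
  edge (11,1)–(11,9): clear
  edge (11,9)–(10,10): clear
  edge (10,10)–(4,7): clear
  edge (4,7)–(3,2): clear
  midpoint (3,7) outside
  → clear

FREE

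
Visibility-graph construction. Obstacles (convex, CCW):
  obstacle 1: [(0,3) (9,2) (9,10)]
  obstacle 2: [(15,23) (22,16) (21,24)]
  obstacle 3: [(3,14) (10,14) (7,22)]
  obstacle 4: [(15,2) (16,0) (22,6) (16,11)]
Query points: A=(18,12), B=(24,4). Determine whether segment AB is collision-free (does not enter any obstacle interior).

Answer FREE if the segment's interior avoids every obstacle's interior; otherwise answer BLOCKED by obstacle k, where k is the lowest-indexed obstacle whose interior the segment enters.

Obstacle 1 [(0,3) (9,2) (9,10)]:
  edge (0,3)–(9,2): clear
  edge (9,2)–(9,10): clear
  edge (9,10)–(0,3): clear
  midpoint (21,8) outside
  → clear
Obstacle 2 [(15,23) (22,16) (21,24)]:
  edge (15,23)–(22,16): clear
  edge (22,16)–(21,24): clear
  edge (21,24)–(15,23): clear
  midpoint (21,8) outside
  → clear
Obstacle 3 [(3,14) (10,14) (7,22)]:
  edge (3,14)–(10,14): clear
  edge (10,14)–(7,22): clear
  edge (7,22)–(3,14): clear
  midpoint (21,8) outside
  → clear
Obstacle 4 [(15,2) (16,0) (22,6) (16,11)]:
  edge (15,2)–(16,0): clear
  edge (16,0)–(22,6): clear
  edge (22,6)–(16,11): clear
  edge (16,11)–(15,2): clear
  midpoint (21,8) outside
  → clear

FREE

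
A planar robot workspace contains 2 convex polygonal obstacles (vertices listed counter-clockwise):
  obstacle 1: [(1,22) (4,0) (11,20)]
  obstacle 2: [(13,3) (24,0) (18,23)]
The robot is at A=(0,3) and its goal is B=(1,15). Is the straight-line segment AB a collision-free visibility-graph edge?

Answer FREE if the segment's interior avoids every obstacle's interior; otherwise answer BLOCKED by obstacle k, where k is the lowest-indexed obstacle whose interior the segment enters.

FREE

Obstacle 1 [(1,22) (4,0) (11,20)]:
  edge (1,22)–(4,0): clear
  edge (4,0)–(11,20): clear
  edge (11,20)–(1,22): clear
  midpoint (1/2,9) outside
  → clear
Obstacle 2 [(13,3) (24,0) (18,23)]:
  edge (13,3)–(24,0): clear
  edge (24,0)–(18,23): clear
  edge (18,23)–(13,3): clear
  midpoint (1/2,9) outside
  → clear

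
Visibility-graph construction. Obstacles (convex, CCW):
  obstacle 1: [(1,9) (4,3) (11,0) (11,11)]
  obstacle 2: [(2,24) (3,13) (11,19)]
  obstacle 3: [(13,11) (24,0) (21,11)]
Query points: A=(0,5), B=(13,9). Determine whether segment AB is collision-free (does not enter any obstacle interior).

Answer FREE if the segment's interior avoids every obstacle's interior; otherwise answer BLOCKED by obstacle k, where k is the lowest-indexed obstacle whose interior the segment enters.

Obstacle 1 [(1,9) (4,3) (11,0) (11,11)]:
  edge (1,9)–(4,3): crosses AB
  edge (4,3)–(11,0): clear
  edge (11,0)–(11,11): crosses AB
  edge (11,11)–(1,9): clear
  → BLOCKED
Obstacle 2 [(2,24) (3,13) (11,19)]:
  edge (2,24)–(3,13): clear
  edge (3,13)–(11,19): clear
  edge (11,19)–(2,24): clear
  midpoint (13/2,7) outside
  → clear
Obstacle 3 [(13,11) (24,0) (21,11)]:
  edge (13,11)–(24,0): clear
  edge (24,0)–(21,11): clear
  edge (21,11)–(13,11): clear
  midpoint (13/2,7) outside
  → clear

BLOCKED by obstacle 1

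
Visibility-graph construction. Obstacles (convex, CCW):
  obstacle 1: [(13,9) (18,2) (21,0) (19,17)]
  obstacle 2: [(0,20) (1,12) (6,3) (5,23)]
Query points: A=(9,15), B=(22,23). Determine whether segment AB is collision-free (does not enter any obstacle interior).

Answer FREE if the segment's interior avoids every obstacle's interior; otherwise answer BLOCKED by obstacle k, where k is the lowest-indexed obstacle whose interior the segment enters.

Obstacle 1 [(13,9) (18,2) (21,0) (19,17)]:
  edge (13,9)–(18,2): clear
  edge (18,2)–(21,0): clear
  edge (21,0)–(19,17): clear
  edge (19,17)–(13,9): clear
  midpoint (31/2,19) outside
  → clear
Obstacle 2 [(0,20) (1,12) (6,3) (5,23)]:
  edge (0,20)–(1,12): clear
  edge (1,12)–(6,3): clear
  edge (6,3)–(5,23): clear
  edge (5,23)–(0,20): clear
  midpoint (31/2,19) outside
  → clear

FREE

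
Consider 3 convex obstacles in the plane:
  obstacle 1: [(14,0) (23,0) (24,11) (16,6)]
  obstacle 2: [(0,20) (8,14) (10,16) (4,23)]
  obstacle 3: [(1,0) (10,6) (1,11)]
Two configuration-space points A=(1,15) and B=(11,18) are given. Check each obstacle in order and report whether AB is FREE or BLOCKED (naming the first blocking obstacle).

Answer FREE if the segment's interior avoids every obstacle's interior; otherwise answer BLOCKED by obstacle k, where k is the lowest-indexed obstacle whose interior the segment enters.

BLOCKED by obstacle 2

Obstacle 1 [(14,0) (23,0) (24,11) (16,6)]:
  edge (14,0)–(23,0): clear
  edge (23,0)–(24,11): clear
  edge (24,11)–(16,6): clear
  edge (16,6)–(14,0): clear
  midpoint (6,33/2) outside
  → clear
Obstacle 2 [(0,20) (8,14) (10,16) (4,23)]:
  edge (0,20)–(8,14): crosses AB
  edge (8,14)–(10,16): clear
  edge (10,16)–(4,23): crosses AB
  edge (4,23)–(0,20): clear
  → BLOCKED
Obstacle 3 [(1,0) (10,6) (1,11)]:
  edge (1,0)–(10,6): clear
  edge (10,6)–(1,11): clear
  edge (1,11)–(1,0): clear
  midpoint (6,33/2) outside
  → clear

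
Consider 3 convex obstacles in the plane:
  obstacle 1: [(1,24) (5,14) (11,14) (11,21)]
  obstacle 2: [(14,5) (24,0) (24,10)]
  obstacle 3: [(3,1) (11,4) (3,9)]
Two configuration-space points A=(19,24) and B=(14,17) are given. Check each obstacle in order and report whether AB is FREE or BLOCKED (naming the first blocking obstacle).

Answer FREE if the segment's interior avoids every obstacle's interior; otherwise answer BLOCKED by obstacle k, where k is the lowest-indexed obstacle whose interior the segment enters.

Obstacle 1 [(1,24) (5,14) (11,14) (11,21)]:
  edge (1,24)–(5,14): clear
  edge (5,14)–(11,14): clear
  edge (11,14)–(11,21): clear
  edge (11,21)–(1,24): clear
  midpoint (33/2,41/2) outside
  → clear
Obstacle 2 [(14,5) (24,0) (24,10)]:
  edge (14,5)–(24,0): clear
  edge (24,0)–(24,10): clear
  edge (24,10)–(14,5): clear
  midpoint (33/2,41/2) outside
  → clear
Obstacle 3 [(3,1) (11,4) (3,9)]:
  edge (3,1)–(11,4): clear
  edge (11,4)–(3,9): clear
  edge (3,9)–(3,1): clear
  midpoint (33/2,41/2) outside
  → clear

FREE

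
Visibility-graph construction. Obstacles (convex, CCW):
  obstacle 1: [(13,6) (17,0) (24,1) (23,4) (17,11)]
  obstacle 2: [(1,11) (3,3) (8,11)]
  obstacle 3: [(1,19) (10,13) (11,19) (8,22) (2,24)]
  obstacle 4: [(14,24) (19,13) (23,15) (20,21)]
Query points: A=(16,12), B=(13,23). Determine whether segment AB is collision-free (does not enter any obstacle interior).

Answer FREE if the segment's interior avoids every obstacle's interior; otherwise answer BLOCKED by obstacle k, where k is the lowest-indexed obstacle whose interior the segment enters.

FREE

Obstacle 1 [(13,6) (17,0) (24,1) (23,4) (17,11)]:
  edge (13,6)–(17,0): clear
  edge (17,0)–(24,1): clear
  edge (24,1)–(23,4): clear
  edge (23,4)–(17,11): clear
  edge (17,11)–(13,6): clear
  midpoint (29/2,35/2) outside
  → clear
Obstacle 2 [(1,11) (3,3) (8,11)]:
  edge (1,11)–(3,3): clear
  edge (3,3)–(8,11): clear
  edge (8,11)–(1,11): clear
  midpoint (29/2,35/2) outside
  → clear
Obstacle 3 [(1,19) (10,13) (11,19) (8,22) (2,24)]:
  edge (1,19)–(10,13): clear
  edge (10,13)–(11,19): clear
  edge (11,19)–(8,22): clear
  edge (8,22)–(2,24): clear
  edge (2,24)–(1,19): clear
  midpoint (29/2,35/2) outside
  → clear
Obstacle 4 [(14,24) (19,13) (23,15) (20,21)]:
  edge (14,24)–(19,13): clear
  edge (19,13)–(23,15): clear
  edge (23,15)–(20,21): clear
  edge (20,21)–(14,24): clear
  midpoint (29/2,35/2) outside
  → clear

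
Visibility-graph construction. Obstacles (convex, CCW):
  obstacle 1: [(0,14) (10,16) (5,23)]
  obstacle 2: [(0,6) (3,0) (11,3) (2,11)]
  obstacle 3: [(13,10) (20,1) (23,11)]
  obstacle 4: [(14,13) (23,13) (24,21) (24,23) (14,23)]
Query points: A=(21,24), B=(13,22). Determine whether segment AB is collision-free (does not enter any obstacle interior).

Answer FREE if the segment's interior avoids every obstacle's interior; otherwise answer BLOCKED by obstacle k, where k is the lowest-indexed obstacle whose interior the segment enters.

BLOCKED by obstacle 4

Obstacle 1 [(0,14) (10,16) (5,23)]:
  edge (0,14)–(10,16): clear
  edge (10,16)–(5,23): clear
  edge (5,23)–(0,14): clear
  midpoint (17,23) outside
  → clear
Obstacle 2 [(0,6) (3,0) (11,3) (2,11)]:
  edge (0,6)–(3,0): clear
  edge (3,0)–(11,3): clear
  edge (11,3)–(2,11): clear
  edge (2,11)–(0,6): clear
  midpoint (17,23) outside
  → clear
Obstacle 3 [(13,10) (20,1) (23,11)]:
  edge (13,10)–(20,1): clear
  edge (20,1)–(23,11): clear
  edge (23,11)–(13,10): clear
  midpoint (17,23) outside
  → clear
Obstacle 4 [(14,13) (23,13) (24,21) (24,23) (14,23)]:
  edge (14,13)–(23,13): clear
  edge (23,13)–(24,21): clear
  edge (24,21)–(24,23): clear
  edge (24,23)–(14,23): crosses AB
  edge (14,23)–(14,13): crosses AB
  → BLOCKED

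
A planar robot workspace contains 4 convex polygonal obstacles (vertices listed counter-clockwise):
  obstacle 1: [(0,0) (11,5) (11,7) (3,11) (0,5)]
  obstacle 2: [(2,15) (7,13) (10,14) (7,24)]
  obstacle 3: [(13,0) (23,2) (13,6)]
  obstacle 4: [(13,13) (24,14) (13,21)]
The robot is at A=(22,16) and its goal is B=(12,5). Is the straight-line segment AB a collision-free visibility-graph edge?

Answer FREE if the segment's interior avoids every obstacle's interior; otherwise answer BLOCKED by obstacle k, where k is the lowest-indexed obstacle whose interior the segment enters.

BLOCKED by obstacle 4

Obstacle 1 [(0,0) (11,5) (11,7) (3,11) (0,5)]:
  edge (0,0)–(11,5): clear
  edge (11,5)–(11,7): clear
  edge (11,7)–(3,11): clear
  edge (3,11)–(0,5): clear
  edge (0,5)–(0,0): clear
  midpoint (17,21/2) outside
  → clear
Obstacle 2 [(2,15) (7,13) (10,14) (7,24)]:
  edge (2,15)–(7,13): clear
  edge (7,13)–(10,14): clear
  edge (10,14)–(7,24): clear
  edge (7,24)–(2,15): clear
  midpoint (17,21/2) outside
  → clear
Obstacle 3 [(13,0) (23,2) (13,6)]:
  edge (13,0)–(23,2): clear
  edge (23,2)–(13,6): clear
  edge (13,6)–(13,0): clear
  midpoint (17,21/2) outside
  → clear
Obstacle 4 [(13,13) (24,14) (13,21)]:
  edge (13,13)–(24,14): crosses AB
  edge (24,14)–(13,21): crosses AB
  edge (13,21)–(13,13): clear
  → BLOCKED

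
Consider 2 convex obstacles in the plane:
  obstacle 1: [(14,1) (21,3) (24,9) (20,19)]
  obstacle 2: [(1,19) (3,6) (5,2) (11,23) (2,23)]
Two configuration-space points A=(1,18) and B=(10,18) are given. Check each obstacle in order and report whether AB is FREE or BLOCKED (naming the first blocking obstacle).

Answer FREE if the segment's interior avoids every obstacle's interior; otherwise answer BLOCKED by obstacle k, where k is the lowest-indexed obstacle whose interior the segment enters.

BLOCKED by obstacle 2

Obstacle 1 [(14,1) (21,3) (24,9) (20,19)]:
  edge (14,1)–(21,3): clear
  edge (21,3)–(24,9): clear
  edge (24,9)–(20,19): clear
  edge (20,19)–(14,1): clear
  midpoint (11/2,18) outside
  → clear
Obstacle 2 [(1,19) (3,6) (5,2) (11,23) (2,23)]:
  edge (1,19)–(3,6): crosses AB
  edge (3,6)–(5,2): clear
  edge (5,2)–(11,23): crosses AB
  edge (11,23)–(2,23): clear
  edge (2,23)–(1,19): clear
  → BLOCKED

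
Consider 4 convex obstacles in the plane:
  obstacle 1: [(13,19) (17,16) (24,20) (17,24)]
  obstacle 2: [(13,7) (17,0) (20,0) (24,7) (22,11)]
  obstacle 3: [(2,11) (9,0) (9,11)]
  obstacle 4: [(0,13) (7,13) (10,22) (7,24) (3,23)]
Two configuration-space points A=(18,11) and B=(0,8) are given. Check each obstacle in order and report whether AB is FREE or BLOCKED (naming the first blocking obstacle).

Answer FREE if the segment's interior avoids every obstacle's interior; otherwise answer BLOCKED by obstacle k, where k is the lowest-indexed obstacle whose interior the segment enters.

BLOCKED by obstacle 3

Obstacle 1 [(13,19) (17,16) (24,20) (17,24)]:
  edge (13,19)–(17,16): clear
  edge (17,16)–(24,20): clear
  edge (24,20)–(17,24): clear
  edge (17,24)–(13,19): clear
  midpoint (9,19/2) outside
  → clear
Obstacle 2 [(13,7) (17,0) (20,0) (24,7) (22,11)]:
  edge (13,7)–(17,0): clear
  edge (17,0)–(20,0): clear
  edge (20,0)–(24,7): clear
  edge (24,7)–(22,11): clear
  edge (22,11)–(13,7): clear
  midpoint (9,19/2) outside
  → clear
Obstacle 3 [(2,11) (9,0) (9,11)]:
  edge (2,11)–(9,0): crosses AB
  edge (9,0)–(9,11): crosses AB
  edge (9,11)–(2,11): clear
  → BLOCKED
Obstacle 4 [(0,13) (7,13) (10,22) (7,24) (3,23)]:
  edge (0,13)–(7,13): clear
  edge (7,13)–(10,22): clear
  edge (10,22)–(7,24): clear
  edge (7,24)–(3,23): clear
  edge (3,23)–(0,13): clear
  midpoint (9,19/2) outside
  → clear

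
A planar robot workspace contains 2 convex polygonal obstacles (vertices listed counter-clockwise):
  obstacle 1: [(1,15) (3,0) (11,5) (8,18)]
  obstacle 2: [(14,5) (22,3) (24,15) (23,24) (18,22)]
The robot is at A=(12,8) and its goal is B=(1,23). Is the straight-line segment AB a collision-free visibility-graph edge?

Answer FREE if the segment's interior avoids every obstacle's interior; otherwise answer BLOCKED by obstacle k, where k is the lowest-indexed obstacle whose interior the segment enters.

Obstacle 1 [(1,15) (3,0) (11,5) (8,18)]:
  edge (1,15)–(3,0): clear
  edge (3,0)–(11,5): clear
  edge (11,5)–(8,18): crosses AB
  edge (8,18)–(1,15): crosses AB
  → BLOCKED
Obstacle 2 [(14,5) (22,3) (24,15) (23,24) (18,22)]:
  edge (14,5)–(22,3): clear
  edge (22,3)–(24,15): clear
  edge (24,15)–(23,24): clear
  edge (23,24)–(18,22): clear
  edge (18,22)–(14,5): clear
  midpoint (13/2,31/2) outside
  → clear

BLOCKED by obstacle 1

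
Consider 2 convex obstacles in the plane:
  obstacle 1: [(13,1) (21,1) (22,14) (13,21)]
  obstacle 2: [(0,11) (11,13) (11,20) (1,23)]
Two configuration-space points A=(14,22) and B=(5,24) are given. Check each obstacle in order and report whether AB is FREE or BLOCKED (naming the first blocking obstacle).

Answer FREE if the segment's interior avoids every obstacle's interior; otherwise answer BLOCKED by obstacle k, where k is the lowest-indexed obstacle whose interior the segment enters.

FREE

Obstacle 1 [(13,1) (21,1) (22,14) (13,21)]:
  edge (13,1)–(21,1): clear
  edge (21,1)–(22,14): clear
  edge (22,14)–(13,21): clear
  edge (13,21)–(13,1): clear
  midpoint (19/2,23) outside
  → clear
Obstacle 2 [(0,11) (11,13) (11,20) (1,23)]:
  edge (0,11)–(11,13): clear
  edge (11,13)–(11,20): clear
  edge (11,20)–(1,23): clear
  edge (1,23)–(0,11): clear
  midpoint (19/2,23) outside
  → clear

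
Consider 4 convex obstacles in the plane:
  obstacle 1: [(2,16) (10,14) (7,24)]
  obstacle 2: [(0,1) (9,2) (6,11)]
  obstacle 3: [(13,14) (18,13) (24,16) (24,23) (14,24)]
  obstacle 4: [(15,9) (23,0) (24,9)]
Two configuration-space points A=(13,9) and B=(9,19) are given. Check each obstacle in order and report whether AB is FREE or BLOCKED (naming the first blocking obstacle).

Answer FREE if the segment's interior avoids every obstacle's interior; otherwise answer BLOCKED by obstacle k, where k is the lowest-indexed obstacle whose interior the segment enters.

FREE

Obstacle 1 [(2,16) (10,14) (7,24)]:
  edge (2,16)–(10,14): clear
  edge (10,14)–(7,24): clear
  edge (7,24)–(2,16): clear
  midpoint (11,14) outside
  → clear
Obstacle 2 [(0,1) (9,2) (6,11)]:
  edge (0,1)–(9,2): clear
  edge (9,2)–(6,11): clear
  edge (6,11)–(0,1): clear
  midpoint (11,14) outside
  → clear
Obstacle 3 [(13,14) (18,13) (24,16) (24,23) (14,24)]:
  edge (13,14)–(18,13): clear
  edge (18,13)–(24,16): clear
  edge (24,16)–(24,23): clear
  edge (24,23)–(14,24): clear
  edge (14,24)–(13,14): clear
  midpoint (11,14) outside
  → clear
Obstacle 4 [(15,9) (23,0) (24,9)]:
  edge (15,9)–(23,0): clear
  edge (23,0)–(24,9): clear
  edge (24,9)–(15,9): clear
  midpoint (11,14) outside
  → clear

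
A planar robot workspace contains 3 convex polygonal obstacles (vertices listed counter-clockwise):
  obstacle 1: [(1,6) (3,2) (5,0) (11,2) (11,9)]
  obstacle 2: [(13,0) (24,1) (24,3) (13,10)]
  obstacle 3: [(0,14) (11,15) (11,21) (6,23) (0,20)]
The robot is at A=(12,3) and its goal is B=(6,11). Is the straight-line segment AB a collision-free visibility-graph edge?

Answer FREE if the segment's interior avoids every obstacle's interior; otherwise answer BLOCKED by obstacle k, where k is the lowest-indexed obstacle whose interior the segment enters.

BLOCKED by obstacle 1

Obstacle 1 [(1,6) (3,2) (5,0) (11,2) (11,9)]:
  edge (1,6)–(3,2): clear
  edge (3,2)–(5,0): clear
  edge (5,0)–(11,2): clear
  edge (11,2)–(11,9): crosses AB
  edge (11,9)–(1,6): crosses AB
  → BLOCKED
Obstacle 2 [(13,0) (24,1) (24,3) (13,10)]:
  edge (13,0)–(24,1): clear
  edge (24,1)–(24,3): clear
  edge (24,3)–(13,10): clear
  edge (13,10)–(13,0): clear
  midpoint (9,7) outside
  → clear
Obstacle 3 [(0,14) (11,15) (11,21) (6,23) (0,20)]:
  edge (0,14)–(11,15): clear
  edge (11,15)–(11,21): clear
  edge (11,21)–(6,23): clear
  edge (6,23)–(0,20): clear
  edge (0,20)–(0,14): clear
  midpoint (9,7) outside
  → clear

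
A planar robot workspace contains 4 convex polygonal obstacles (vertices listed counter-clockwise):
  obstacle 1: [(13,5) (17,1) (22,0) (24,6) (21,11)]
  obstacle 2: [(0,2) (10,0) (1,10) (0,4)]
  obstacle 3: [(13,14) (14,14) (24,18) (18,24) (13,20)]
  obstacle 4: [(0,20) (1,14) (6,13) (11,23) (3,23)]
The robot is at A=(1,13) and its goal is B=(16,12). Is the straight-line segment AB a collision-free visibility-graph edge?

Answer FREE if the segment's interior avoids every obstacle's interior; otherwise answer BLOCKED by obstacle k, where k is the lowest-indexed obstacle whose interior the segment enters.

Obstacle 1 [(13,5) (17,1) (22,0) (24,6) (21,11)]:
  edge (13,5)–(17,1): clear
  edge (17,1)–(22,0): clear
  edge (22,0)–(24,6): clear
  edge (24,6)–(21,11): clear
  edge (21,11)–(13,5): clear
  midpoint (17/2,25/2) outside
  → clear
Obstacle 2 [(0,2) (10,0) (1,10) (0,4)]:
  edge (0,2)–(10,0): clear
  edge (10,0)–(1,10): clear
  edge (1,10)–(0,4): clear
  edge (0,4)–(0,2): clear
  midpoint (17/2,25/2) outside
  → clear
Obstacle 3 [(13,14) (14,14) (24,18) (18,24) (13,20)]:
  edge (13,14)–(14,14): clear
  edge (14,14)–(24,18): clear
  edge (24,18)–(18,24): clear
  edge (18,24)–(13,20): clear
  edge (13,20)–(13,14): clear
  midpoint (17/2,25/2) outside
  → clear
Obstacle 4 [(0,20) (1,14) (6,13) (11,23) (3,23)]:
  edge (0,20)–(1,14): clear
  edge (1,14)–(6,13): clear
  edge (6,13)–(11,23): clear
  edge (11,23)–(3,23): clear
  edge (3,23)–(0,20): clear
  midpoint (17/2,25/2) outside
  → clear

FREE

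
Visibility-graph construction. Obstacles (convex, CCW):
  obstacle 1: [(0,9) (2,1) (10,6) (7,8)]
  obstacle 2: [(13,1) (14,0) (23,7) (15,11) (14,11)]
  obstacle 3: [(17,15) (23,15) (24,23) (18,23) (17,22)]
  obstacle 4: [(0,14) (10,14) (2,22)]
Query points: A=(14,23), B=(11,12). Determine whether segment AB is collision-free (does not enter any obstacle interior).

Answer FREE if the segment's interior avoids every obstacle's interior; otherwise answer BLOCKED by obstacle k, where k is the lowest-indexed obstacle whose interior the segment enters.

Obstacle 1 [(0,9) (2,1) (10,6) (7,8)]:
  edge (0,9)–(2,1): clear
  edge (2,1)–(10,6): clear
  edge (10,6)–(7,8): clear
  edge (7,8)–(0,9): clear
  midpoint (25/2,35/2) outside
  → clear
Obstacle 2 [(13,1) (14,0) (23,7) (15,11) (14,11)]:
  edge (13,1)–(14,0): clear
  edge (14,0)–(23,7): clear
  edge (23,7)–(15,11): clear
  edge (15,11)–(14,11): clear
  edge (14,11)–(13,1): clear
  midpoint (25/2,35/2) outside
  → clear
Obstacle 3 [(17,15) (23,15) (24,23) (18,23) (17,22)]:
  edge (17,15)–(23,15): clear
  edge (23,15)–(24,23): clear
  edge (24,23)–(18,23): clear
  edge (18,23)–(17,22): clear
  edge (17,22)–(17,15): clear
  midpoint (25/2,35/2) outside
  → clear
Obstacle 4 [(0,14) (10,14) (2,22)]:
  edge (0,14)–(10,14): clear
  edge (10,14)–(2,22): clear
  edge (2,22)–(0,14): clear
  midpoint (25/2,35/2) outside
  → clear

FREE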